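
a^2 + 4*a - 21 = (a - 3)*(a + 7)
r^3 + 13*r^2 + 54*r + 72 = (r + 3)*(r + 4)*(r + 6)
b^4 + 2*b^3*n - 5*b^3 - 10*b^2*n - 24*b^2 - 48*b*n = b*(b - 8)*(b + 3)*(b + 2*n)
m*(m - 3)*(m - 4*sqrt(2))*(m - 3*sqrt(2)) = m^4 - 7*sqrt(2)*m^3 - 3*m^3 + 24*m^2 + 21*sqrt(2)*m^2 - 72*m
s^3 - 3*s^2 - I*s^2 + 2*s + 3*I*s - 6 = (s - 3)*(s - 2*I)*(s + I)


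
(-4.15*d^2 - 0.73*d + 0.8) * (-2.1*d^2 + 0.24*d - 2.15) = 8.715*d^4 + 0.537*d^3 + 7.0673*d^2 + 1.7615*d - 1.72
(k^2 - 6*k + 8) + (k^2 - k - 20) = 2*k^2 - 7*k - 12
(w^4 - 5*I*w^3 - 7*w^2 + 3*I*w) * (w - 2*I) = w^5 - 7*I*w^4 - 17*w^3 + 17*I*w^2 + 6*w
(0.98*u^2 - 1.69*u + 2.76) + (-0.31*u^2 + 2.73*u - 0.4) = 0.67*u^2 + 1.04*u + 2.36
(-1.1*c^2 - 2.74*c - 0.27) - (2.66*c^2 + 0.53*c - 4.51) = -3.76*c^2 - 3.27*c + 4.24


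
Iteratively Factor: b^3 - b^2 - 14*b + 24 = (b + 4)*(b^2 - 5*b + 6) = (b - 2)*(b + 4)*(b - 3)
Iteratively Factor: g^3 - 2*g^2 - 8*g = (g)*(g^2 - 2*g - 8) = g*(g - 4)*(g + 2)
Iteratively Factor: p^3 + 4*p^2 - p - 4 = (p + 1)*(p^2 + 3*p - 4) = (p - 1)*(p + 1)*(p + 4)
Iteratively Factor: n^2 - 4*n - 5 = (n - 5)*(n + 1)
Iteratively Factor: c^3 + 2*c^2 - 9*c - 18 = (c - 3)*(c^2 + 5*c + 6) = (c - 3)*(c + 2)*(c + 3)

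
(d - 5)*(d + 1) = d^2 - 4*d - 5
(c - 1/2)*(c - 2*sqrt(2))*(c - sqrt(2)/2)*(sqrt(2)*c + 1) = sqrt(2)*c^4 - 4*c^3 - sqrt(2)*c^3/2 - sqrt(2)*c^2/2 + 2*c^2 + sqrt(2)*c/4 + 2*c - 1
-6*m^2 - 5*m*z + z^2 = (-6*m + z)*(m + z)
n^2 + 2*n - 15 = (n - 3)*(n + 5)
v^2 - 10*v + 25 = (v - 5)^2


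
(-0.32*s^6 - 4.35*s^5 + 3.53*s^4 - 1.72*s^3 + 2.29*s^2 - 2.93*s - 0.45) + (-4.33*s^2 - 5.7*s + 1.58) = -0.32*s^6 - 4.35*s^5 + 3.53*s^4 - 1.72*s^3 - 2.04*s^2 - 8.63*s + 1.13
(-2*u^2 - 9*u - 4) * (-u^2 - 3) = 2*u^4 + 9*u^3 + 10*u^2 + 27*u + 12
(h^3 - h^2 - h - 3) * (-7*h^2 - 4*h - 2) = -7*h^5 + 3*h^4 + 9*h^3 + 27*h^2 + 14*h + 6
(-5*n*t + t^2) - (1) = -5*n*t + t^2 - 1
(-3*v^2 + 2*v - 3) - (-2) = -3*v^2 + 2*v - 1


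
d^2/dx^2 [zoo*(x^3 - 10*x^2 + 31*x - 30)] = zoo*(x + 1)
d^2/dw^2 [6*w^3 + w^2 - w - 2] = 36*w + 2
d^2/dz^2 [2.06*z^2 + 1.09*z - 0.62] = 4.12000000000000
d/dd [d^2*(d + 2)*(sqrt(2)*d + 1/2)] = d*(8*sqrt(2)*d^2 + 3*d + 12*sqrt(2)*d + 4)/2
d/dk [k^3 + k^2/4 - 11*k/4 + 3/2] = 3*k^2 + k/2 - 11/4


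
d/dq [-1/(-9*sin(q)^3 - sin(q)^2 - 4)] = -(27*sin(q) + 2)*sin(q)*cos(q)/(9*sin(q)^3 + sin(q)^2 + 4)^2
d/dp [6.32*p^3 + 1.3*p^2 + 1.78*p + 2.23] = 18.96*p^2 + 2.6*p + 1.78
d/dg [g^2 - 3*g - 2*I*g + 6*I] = 2*g - 3 - 2*I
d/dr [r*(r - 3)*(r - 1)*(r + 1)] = 4*r^3 - 9*r^2 - 2*r + 3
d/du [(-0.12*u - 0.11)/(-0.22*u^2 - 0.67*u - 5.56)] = (-0.0264*u^2 - 0.0484*u + 0.5935)/(0.0484*u^4 + 0.2948*u^3 + 2.8953*u^2 + 7.4504*u + 30.9136)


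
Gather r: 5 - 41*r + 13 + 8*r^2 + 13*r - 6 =8*r^2 - 28*r + 12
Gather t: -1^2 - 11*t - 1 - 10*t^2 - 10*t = -10*t^2 - 21*t - 2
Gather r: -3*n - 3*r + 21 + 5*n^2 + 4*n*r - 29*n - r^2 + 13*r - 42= 5*n^2 - 32*n - r^2 + r*(4*n + 10) - 21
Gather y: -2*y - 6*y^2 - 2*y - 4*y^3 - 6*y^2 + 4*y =-4*y^3 - 12*y^2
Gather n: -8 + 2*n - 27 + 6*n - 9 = 8*n - 44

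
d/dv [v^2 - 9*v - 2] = 2*v - 9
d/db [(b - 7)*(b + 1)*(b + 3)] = 3*b^2 - 6*b - 25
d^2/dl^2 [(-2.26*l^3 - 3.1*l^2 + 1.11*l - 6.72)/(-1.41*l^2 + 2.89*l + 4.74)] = (3.55271367880045e-14*l^4 + 88.811258*l^3 + 390.224448*l^2 + 95.8492439999999*l + 371.787132)/(2.803221*l^6 - 17.236827*l^5 + 7.058601*l^4 + 91.752587*l^3 - 23.728914*l^2 - 194.794092*l - 106.496424)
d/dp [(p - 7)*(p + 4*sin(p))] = p + (p - 7)*(4*cos(p) + 1) + 4*sin(p)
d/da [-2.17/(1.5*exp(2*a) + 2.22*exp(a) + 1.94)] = (6.51*exp(a) + 4.8174)*exp(a)/(1.5*exp(2*a) + 2.22*exp(a) + 1.94)^2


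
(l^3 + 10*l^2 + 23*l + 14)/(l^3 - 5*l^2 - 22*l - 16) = (l + 7)/(l - 8)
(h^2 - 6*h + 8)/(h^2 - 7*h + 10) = (h - 4)/(h - 5)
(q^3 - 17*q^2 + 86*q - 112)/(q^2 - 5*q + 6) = (q^2 - 15*q + 56)/(q - 3)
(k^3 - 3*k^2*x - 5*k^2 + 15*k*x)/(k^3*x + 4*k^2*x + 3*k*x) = (k^2 - 3*k*x - 5*k + 15*x)/(x*(k^2 + 4*k + 3))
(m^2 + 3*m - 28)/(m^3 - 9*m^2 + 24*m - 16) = (m + 7)/(m^2 - 5*m + 4)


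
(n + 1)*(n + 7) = n^2 + 8*n + 7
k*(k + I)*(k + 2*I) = k^3 + 3*I*k^2 - 2*k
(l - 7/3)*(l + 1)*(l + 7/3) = l^3 + l^2 - 49*l/9 - 49/9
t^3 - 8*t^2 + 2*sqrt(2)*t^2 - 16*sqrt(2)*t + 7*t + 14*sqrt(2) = (t - 7)*(t - 1)*(t + 2*sqrt(2))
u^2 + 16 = (u - 4*I)*(u + 4*I)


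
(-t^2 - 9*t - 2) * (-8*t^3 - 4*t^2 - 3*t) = 8*t^5 + 76*t^4 + 55*t^3 + 35*t^2 + 6*t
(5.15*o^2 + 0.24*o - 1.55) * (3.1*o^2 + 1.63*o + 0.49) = 15.965*o^4 + 9.1385*o^3 - 1.8903*o^2 - 2.4089*o - 0.7595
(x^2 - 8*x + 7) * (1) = x^2 - 8*x + 7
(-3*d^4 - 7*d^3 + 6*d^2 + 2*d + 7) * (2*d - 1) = -6*d^5 - 11*d^4 + 19*d^3 - 2*d^2 + 12*d - 7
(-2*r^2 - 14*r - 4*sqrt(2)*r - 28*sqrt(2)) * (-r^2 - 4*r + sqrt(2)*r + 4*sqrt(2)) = 2*r^4 + 2*sqrt(2)*r^3 + 22*r^3 + 22*sqrt(2)*r^2 + 48*r^2 - 88*r + 56*sqrt(2)*r - 224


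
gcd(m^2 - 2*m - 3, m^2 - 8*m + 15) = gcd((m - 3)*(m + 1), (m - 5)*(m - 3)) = m - 3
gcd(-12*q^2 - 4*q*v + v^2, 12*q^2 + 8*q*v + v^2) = 2*q + v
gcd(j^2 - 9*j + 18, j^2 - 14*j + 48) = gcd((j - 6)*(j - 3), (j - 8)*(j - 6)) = j - 6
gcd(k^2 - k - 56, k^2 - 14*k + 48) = k - 8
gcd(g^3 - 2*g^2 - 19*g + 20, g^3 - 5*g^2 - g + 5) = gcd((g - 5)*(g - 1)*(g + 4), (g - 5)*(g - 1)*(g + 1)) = g^2 - 6*g + 5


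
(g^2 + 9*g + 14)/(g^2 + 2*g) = (g + 7)/g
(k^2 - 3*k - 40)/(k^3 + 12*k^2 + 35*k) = (k - 8)/(k*(k + 7))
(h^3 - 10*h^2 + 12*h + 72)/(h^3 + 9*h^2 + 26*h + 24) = (h^2 - 12*h + 36)/(h^2 + 7*h + 12)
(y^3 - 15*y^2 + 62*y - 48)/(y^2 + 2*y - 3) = (y^2 - 14*y + 48)/(y + 3)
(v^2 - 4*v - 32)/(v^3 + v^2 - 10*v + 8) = (v - 8)/(v^2 - 3*v + 2)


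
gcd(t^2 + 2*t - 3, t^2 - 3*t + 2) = t - 1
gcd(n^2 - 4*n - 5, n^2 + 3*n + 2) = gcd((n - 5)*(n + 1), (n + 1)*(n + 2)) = n + 1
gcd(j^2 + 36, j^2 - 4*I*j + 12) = j - 6*I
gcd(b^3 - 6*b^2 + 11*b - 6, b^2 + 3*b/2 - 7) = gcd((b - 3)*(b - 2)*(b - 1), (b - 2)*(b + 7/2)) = b - 2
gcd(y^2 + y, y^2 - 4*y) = y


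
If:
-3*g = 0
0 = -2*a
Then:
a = 0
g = 0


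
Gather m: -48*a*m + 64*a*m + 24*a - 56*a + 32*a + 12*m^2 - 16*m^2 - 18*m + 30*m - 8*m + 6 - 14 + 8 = -4*m^2 + m*(16*a + 4)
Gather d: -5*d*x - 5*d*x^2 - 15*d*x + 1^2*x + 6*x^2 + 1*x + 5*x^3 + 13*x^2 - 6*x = d*(-5*x^2 - 20*x) + 5*x^3 + 19*x^2 - 4*x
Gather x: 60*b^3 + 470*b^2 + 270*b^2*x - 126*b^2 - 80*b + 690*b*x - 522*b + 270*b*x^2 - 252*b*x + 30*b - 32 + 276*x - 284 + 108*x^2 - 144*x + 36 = 60*b^3 + 344*b^2 - 572*b + x^2*(270*b + 108) + x*(270*b^2 + 438*b + 132) - 280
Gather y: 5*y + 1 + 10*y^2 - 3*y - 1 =10*y^2 + 2*y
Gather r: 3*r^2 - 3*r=3*r^2 - 3*r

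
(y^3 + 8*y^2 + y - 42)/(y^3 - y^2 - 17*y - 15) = (y^2 + 5*y - 14)/(y^2 - 4*y - 5)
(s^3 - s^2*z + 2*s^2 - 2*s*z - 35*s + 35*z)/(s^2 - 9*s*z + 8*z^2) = (-s^2 - 2*s + 35)/(-s + 8*z)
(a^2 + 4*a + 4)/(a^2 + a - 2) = (a + 2)/(a - 1)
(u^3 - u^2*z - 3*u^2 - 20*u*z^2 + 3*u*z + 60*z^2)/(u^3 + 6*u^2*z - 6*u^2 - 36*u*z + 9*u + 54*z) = (u^2 - u*z - 20*z^2)/(u^2 + 6*u*z - 3*u - 18*z)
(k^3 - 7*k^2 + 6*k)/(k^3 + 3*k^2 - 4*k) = (k - 6)/(k + 4)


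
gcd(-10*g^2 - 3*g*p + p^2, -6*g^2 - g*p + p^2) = 2*g + p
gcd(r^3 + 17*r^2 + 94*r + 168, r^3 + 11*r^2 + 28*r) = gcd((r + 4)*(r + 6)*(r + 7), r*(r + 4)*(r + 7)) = r^2 + 11*r + 28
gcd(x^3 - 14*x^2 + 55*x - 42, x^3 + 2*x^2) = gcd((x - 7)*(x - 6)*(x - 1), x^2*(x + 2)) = 1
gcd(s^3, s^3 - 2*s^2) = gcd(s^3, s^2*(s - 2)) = s^2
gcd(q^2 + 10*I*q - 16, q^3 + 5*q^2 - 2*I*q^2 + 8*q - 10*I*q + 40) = q + 2*I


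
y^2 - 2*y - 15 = (y - 5)*(y + 3)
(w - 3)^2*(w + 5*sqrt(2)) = w^3 - 6*w^2 + 5*sqrt(2)*w^2 - 30*sqrt(2)*w + 9*w + 45*sqrt(2)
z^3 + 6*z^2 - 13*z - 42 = (z - 3)*(z + 2)*(z + 7)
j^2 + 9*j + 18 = (j + 3)*(j + 6)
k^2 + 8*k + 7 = (k + 1)*(k + 7)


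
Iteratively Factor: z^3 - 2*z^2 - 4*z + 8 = (z - 2)*(z^2 - 4) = (z - 2)*(z + 2)*(z - 2)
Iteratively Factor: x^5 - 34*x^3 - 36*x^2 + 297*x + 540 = (x - 4)*(x^4 + 4*x^3 - 18*x^2 - 108*x - 135) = (x - 5)*(x - 4)*(x^3 + 9*x^2 + 27*x + 27) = (x - 5)*(x - 4)*(x + 3)*(x^2 + 6*x + 9) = (x - 5)*(x - 4)*(x + 3)^2*(x + 3)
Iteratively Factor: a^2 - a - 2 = (a - 2)*(a + 1)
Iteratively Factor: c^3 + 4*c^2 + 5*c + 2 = (c + 1)*(c^2 + 3*c + 2) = (c + 1)^2*(c + 2)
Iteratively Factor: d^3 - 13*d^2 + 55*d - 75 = (d - 5)*(d^2 - 8*d + 15) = (d - 5)*(d - 3)*(d - 5)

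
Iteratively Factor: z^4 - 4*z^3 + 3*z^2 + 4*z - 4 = (z - 2)*(z^3 - 2*z^2 - z + 2) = (z - 2)*(z - 1)*(z^2 - z - 2) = (z - 2)^2*(z - 1)*(z + 1)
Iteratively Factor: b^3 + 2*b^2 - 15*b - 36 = (b - 4)*(b^2 + 6*b + 9) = (b - 4)*(b + 3)*(b + 3)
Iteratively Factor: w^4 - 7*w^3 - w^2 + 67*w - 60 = (w + 3)*(w^3 - 10*w^2 + 29*w - 20) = (w - 5)*(w + 3)*(w^2 - 5*w + 4) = (w - 5)*(w - 4)*(w + 3)*(w - 1)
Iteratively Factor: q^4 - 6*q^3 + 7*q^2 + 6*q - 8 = (q - 4)*(q^3 - 2*q^2 - q + 2) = (q - 4)*(q - 1)*(q^2 - q - 2) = (q - 4)*(q - 1)*(q + 1)*(q - 2)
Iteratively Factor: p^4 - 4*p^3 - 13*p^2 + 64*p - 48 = (p - 4)*(p^3 - 13*p + 12) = (p - 4)*(p - 1)*(p^2 + p - 12) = (p - 4)*(p - 1)*(p + 4)*(p - 3)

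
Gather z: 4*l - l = 3*l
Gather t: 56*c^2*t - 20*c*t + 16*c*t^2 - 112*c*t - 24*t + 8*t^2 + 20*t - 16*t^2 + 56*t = t^2*(16*c - 8) + t*(56*c^2 - 132*c + 52)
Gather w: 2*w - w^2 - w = -w^2 + w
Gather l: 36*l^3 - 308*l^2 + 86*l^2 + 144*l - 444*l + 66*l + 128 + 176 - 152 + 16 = 36*l^3 - 222*l^2 - 234*l + 168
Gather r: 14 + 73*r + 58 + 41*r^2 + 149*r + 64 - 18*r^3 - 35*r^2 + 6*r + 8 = -18*r^3 + 6*r^2 + 228*r + 144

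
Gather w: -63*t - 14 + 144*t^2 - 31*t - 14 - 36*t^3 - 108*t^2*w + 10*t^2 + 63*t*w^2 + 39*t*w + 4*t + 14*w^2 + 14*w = -36*t^3 + 154*t^2 - 90*t + w^2*(63*t + 14) + w*(-108*t^2 + 39*t + 14) - 28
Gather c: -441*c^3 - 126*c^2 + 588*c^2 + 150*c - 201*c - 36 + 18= -441*c^3 + 462*c^2 - 51*c - 18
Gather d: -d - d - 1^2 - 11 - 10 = -2*d - 22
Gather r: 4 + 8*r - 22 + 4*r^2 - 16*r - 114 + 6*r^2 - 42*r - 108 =10*r^2 - 50*r - 240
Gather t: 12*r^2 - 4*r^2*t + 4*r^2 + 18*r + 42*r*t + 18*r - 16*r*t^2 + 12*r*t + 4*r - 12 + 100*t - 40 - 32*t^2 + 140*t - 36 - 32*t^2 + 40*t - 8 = 16*r^2 + 40*r + t^2*(-16*r - 64) + t*(-4*r^2 + 54*r + 280) - 96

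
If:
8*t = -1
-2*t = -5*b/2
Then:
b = -1/10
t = -1/8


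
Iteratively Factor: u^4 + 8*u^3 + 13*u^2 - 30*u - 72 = (u + 3)*(u^3 + 5*u^2 - 2*u - 24) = (u + 3)^2*(u^2 + 2*u - 8) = (u - 2)*(u + 3)^2*(u + 4)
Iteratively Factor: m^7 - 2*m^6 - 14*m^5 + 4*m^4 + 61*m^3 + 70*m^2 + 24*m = (m - 4)*(m^6 + 2*m^5 - 6*m^4 - 20*m^3 - 19*m^2 - 6*m) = (m - 4)*(m - 3)*(m^5 + 5*m^4 + 9*m^3 + 7*m^2 + 2*m) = (m - 4)*(m - 3)*(m + 1)*(m^4 + 4*m^3 + 5*m^2 + 2*m) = (m - 4)*(m - 3)*(m + 1)*(m + 2)*(m^3 + 2*m^2 + m) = (m - 4)*(m - 3)*(m + 1)^2*(m + 2)*(m^2 + m) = m*(m - 4)*(m - 3)*(m + 1)^2*(m + 2)*(m + 1)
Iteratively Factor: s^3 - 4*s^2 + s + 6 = (s - 2)*(s^2 - 2*s - 3) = (s - 2)*(s + 1)*(s - 3)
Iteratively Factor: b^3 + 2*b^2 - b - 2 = (b + 2)*(b^2 - 1) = (b + 1)*(b + 2)*(b - 1)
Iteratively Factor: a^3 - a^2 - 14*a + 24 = (a - 2)*(a^2 + a - 12) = (a - 2)*(a + 4)*(a - 3)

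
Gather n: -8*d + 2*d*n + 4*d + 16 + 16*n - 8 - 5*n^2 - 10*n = -4*d - 5*n^2 + n*(2*d + 6) + 8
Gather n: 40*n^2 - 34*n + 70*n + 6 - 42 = 40*n^2 + 36*n - 36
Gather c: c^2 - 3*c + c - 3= c^2 - 2*c - 3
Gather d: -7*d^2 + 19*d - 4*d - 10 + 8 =-7*d^2 + 15*d - 2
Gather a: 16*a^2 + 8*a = 16*a^2 + 8*a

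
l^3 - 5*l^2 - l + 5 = (l - 5)*(l - 1)*(l + 1)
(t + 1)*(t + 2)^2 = t^3 + 5*t^2 + 8*t + 4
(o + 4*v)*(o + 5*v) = o^2 + 9*o*v + 20*v^2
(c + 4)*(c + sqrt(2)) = c^2 + sqrt(2)*c + 4*c + 4*sqrt(2)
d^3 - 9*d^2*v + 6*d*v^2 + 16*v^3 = (d - 8*v)*(d - 2*v)*(d + v)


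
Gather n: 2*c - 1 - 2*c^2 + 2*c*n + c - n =-2*c^2 + 3*c + n*(2*c - 1) - 1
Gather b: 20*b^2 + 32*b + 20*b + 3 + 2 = 20*b^2 + 52*b + 5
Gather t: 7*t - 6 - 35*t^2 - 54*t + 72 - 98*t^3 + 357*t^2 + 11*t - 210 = -98*t^3 + 322*t^2 - 36*t - 144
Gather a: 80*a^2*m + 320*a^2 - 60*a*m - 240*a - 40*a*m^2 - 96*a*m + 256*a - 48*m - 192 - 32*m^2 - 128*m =a^2*(80*m + 320) + a*(-40*m^2 - 156*m + 16) - 32*m^2 - 176*m - 192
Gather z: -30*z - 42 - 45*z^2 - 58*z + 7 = -45*z^2 - 88*z - 35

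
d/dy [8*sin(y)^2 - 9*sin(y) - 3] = (16*sin(y) - 9)*cos(y)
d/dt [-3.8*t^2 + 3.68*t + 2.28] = 3.68 - 7.6*t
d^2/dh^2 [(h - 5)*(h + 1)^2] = 6*h - 6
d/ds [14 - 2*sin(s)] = -2*cos(s)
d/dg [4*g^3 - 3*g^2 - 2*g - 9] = 12*g^2 - 6*g - 2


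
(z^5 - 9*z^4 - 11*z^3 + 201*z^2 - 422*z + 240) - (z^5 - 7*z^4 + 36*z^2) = -2*z^4 - 11*z^3 + 165*z^2 - 422*z + 240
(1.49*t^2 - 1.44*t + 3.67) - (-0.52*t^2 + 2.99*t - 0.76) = 2.01*t^2 - 4.43*t + 4.43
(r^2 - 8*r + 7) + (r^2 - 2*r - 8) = 2*r^2 - 10*r - 1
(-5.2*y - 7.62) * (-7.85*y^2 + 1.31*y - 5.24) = 40.82*y^3 + 53.005*y^2 + 17.2658*y + 39.9288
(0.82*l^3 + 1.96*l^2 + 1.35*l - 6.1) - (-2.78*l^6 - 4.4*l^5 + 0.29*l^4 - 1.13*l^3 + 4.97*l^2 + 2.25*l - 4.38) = 2.78*l^6 + 4.4*l^5 - 0.29*l^4 + 1.95*l^3 - 3.01*l^2 - 0.9*l - 1.72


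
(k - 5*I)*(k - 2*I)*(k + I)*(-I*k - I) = -I*k^4 - 6*k^3 - I*k^3 - 6*k^2 + 3*I*k^2 - 10*k + 3*I*k - 10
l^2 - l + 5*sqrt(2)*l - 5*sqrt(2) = (l - 1)*(l + 5*sqrt(2))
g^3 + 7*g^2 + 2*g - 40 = (g - 2)*(g + 4)*(g + 5)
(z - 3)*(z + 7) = z^2 + 4*z - 21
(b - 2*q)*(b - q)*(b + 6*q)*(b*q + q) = b^4*q + 3*b^3*q^2 + b^3*q - 16*b^2*q^3 + 3*b^2*q^2 + 12*b*q^4 - 16*b*q^3 + 12*q^4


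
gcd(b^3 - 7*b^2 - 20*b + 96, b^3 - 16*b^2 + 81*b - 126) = b - 3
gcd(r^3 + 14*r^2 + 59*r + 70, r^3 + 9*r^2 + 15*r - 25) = r + 5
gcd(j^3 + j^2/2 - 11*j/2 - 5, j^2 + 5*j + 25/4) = 1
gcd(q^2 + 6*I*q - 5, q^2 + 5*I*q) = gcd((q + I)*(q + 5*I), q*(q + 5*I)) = q + 5*I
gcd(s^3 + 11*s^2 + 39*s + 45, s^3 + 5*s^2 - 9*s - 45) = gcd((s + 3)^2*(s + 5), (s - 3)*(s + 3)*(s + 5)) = s^2 + 8*s + 15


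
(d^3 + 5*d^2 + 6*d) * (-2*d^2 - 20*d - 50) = -2*d^5 - 30*d^4 - 162*d^3 - 370*d^2 - 300*d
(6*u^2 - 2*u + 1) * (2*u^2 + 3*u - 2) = 12*u^4 + 14*u^3 - 16*u^2 + 7*u - 2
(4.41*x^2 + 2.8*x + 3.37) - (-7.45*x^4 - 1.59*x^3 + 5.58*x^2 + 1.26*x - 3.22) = 7.45*x^4 + 1.59*x^3 - 1.17*x^2 + 1.54*x + 6.59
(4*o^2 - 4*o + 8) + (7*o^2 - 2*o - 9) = 11*o^2 - 6*o - 1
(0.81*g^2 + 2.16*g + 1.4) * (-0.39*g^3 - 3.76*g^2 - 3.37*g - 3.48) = -0.3159*g^5 - 3.888*g^4 - 11.3973*g^3 - 15.362*g^2 - 12.2348*g - 4.872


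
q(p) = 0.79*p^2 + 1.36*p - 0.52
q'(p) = 1.58*p + 1.36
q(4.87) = 24.84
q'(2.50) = 5.31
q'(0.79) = 2.61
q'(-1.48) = -0.98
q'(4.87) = 9.05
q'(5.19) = 9.56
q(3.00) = 10.67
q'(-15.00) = -22.34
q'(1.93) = 4.41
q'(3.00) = 6.10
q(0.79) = 1.05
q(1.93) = 5.05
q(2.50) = 7.82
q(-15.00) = 156.83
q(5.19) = 27.82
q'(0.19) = 1.66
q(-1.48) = -0.80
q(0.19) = -0.23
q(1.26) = 2.45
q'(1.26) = 3.35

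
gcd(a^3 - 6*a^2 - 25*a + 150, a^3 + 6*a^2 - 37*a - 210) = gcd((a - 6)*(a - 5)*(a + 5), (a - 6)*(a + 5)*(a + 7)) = a^2 - a - 30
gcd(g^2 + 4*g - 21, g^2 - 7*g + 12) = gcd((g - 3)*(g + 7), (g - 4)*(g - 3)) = g - 3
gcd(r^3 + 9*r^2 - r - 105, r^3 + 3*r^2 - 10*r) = r + 5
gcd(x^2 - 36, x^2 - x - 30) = x - 6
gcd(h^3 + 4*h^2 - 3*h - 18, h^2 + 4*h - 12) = h - 2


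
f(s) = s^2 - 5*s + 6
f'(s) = 2*s - 5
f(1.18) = 1.49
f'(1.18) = -2.64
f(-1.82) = 18.41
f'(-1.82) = -8.64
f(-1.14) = 13.00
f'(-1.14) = -7.28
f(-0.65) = 9.67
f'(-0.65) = -6.30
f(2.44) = -0.25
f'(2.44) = -0.12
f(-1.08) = 12.57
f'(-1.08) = -7.16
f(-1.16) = 13.15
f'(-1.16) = -7.32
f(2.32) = -0.22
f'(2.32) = -0.36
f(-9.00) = 132.00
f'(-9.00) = -23.00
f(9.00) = 42.00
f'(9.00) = 13.00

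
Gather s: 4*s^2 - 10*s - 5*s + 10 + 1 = 4*s^2 - 15*s + 11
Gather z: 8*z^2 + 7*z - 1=8*z^2 + 7*z - 1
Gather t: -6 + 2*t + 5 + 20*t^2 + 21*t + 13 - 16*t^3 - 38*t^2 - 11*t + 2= -16*t^3 - 18*t^2 + 12*t + 14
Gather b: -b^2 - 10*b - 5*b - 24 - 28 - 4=-b^2 - 15*b - 56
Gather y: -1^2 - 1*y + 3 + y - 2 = 0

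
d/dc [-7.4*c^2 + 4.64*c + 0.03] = 4.64 - 14.8*c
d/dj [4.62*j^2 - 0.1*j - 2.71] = 9.24*j - 0.1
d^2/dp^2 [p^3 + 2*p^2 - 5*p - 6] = 6*p + 4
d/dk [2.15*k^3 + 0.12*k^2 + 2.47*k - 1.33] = 6.45*k^2 + 0.24*k + 2.47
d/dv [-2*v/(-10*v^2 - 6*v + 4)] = (5*v^2 - v*(10*v + 3) + 3*v - 2)/(5*v^2 + 3*v - 2)^2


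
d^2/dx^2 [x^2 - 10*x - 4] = 2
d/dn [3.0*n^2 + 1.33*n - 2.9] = 6.0*n + 1.33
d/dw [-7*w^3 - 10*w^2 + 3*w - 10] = -21*w^2 - 20*w + 3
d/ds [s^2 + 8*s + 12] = 2*s + 8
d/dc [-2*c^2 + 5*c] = 5 - 4*c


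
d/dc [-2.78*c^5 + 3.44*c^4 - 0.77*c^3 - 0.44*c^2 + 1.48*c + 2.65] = -13.9*c^4 + 13.76*c^3 - 2.31*c^2 - 0.88*c + 1.48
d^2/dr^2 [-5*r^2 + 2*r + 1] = -10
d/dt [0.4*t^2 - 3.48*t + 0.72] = 0.8*t - 3.48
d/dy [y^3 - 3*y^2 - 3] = 3*y*(y - 2)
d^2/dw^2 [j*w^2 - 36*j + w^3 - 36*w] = 2*j + 6*w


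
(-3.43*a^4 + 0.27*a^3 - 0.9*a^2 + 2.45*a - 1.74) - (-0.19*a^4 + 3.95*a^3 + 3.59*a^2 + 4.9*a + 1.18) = -3.24*a^4 - 3.68*a^3 - 4.49*a^2 - 2.45*a - 2.92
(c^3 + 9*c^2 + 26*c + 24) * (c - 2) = c^4 + 7*c^3 + 8*c^2 - 28*c - 48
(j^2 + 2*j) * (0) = 0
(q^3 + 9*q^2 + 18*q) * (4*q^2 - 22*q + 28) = 4*q^5 + 14*q^4 - 98*q^3 - 144*q^2 + 504*q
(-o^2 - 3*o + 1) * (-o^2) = o^4 + 3*o^3 - o^2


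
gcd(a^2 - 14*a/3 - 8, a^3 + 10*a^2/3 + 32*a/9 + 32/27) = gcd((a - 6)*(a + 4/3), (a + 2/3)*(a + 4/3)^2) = a + 4/3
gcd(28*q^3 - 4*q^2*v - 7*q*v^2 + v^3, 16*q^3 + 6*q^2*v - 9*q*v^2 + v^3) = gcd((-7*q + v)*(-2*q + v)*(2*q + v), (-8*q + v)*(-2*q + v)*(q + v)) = 2*q - v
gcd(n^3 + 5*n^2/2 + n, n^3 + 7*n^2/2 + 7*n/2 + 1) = n^2 + 5*n/2 + 1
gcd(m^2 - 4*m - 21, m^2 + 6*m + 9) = m + 3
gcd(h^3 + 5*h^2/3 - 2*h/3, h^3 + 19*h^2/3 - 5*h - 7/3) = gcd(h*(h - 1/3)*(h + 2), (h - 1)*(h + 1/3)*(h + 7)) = 1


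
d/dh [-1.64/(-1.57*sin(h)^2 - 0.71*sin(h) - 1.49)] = -(5.1496*sin(h) + 1.1644)*cos(h)/(1.57*sin(h)^2 + 0.71*sin(h) + 1.49)^2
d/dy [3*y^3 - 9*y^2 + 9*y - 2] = 9*y^2 - 18*y + 9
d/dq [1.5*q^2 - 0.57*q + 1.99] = 3.0*q - 0.57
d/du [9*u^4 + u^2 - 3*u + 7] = 36*u^3 + 2*u - 3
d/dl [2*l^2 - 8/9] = 4*l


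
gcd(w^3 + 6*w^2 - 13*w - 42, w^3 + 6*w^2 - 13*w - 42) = w^3 + 6*w^2 - 13*w - 42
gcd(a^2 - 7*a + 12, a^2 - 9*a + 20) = a - 4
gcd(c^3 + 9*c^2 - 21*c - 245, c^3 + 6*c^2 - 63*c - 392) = c^2 + 14*c + 49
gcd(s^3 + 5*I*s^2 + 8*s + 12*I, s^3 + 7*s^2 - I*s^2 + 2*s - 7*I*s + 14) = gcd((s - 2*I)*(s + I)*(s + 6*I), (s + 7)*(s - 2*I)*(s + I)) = s^2 - I*s + 2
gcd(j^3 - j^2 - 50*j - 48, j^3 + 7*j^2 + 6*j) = j^2 + 7*j + 6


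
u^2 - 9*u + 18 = (u - 6)*(u - 3)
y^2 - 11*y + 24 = (y - 8)*(y - 3)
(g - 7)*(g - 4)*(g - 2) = g^3 - 13*g^2 + 50*g - 56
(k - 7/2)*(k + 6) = k^2 + 5*k/2 - 21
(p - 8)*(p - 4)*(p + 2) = p^3 - 10*p^2 + 8*p + 64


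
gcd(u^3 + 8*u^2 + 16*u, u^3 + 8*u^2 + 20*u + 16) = u + 4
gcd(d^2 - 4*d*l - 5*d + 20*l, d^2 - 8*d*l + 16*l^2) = d - 4*l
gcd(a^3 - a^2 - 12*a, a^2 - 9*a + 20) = a - 4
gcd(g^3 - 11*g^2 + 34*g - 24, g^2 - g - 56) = 1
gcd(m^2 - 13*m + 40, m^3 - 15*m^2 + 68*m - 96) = m - 8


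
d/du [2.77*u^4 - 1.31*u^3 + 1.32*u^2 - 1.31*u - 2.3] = 11.08*u^3 - 3.93*u^2 + 2.64*u - 1.31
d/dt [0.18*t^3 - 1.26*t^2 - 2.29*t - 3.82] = 0.54*t^2 - 2.52*t - 2.29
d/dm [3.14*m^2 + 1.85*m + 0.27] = 6.28*m + 1.85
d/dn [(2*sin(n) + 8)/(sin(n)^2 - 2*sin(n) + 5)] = 2*(-8*sin(n) + cos(n)^2 + 12)*cos(n)/(sin(n)^2 - 2*sin(n) + 5)^2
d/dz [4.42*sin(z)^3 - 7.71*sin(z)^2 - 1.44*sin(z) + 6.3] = (13.26*sin(z)^2 - 15.42*sin(z) - 1.44)*cos(z)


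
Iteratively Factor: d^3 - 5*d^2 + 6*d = (d - 3)*(d^2 - 2*d) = d*(d - 3)*(d - 2)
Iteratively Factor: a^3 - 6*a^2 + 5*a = (a - 1)*(a^2 - 5*a) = a*(a - 1)*(a - 5)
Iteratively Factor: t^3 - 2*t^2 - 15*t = (t)*(t^2 - 2*t - 15) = t*(t + 3)*(t - 5)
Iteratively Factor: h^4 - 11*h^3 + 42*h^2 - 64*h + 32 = (h - 4)*(h^3 - 7*h^2 + 14*h - 8) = (h - 4)*(h - 2)*(h^2 - 5*h + 4) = (h - 4)*(h - 2)*(h - 1)*(h - 4)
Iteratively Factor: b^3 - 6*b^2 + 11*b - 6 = (b - 2)*(b^2 - 4*b + 3) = (b - 2)*(b - 1)*(b - 3)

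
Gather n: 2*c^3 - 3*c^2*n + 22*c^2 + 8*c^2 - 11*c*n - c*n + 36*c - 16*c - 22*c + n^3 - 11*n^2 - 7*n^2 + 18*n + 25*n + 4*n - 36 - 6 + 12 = 2*c^3 + 30*c^2 - 2*c + n^3 - 18*n^2 + n*(-3*c^2 - 12*c + 47) - 30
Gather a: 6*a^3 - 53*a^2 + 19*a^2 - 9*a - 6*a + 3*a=6*a^3 - 34*a^2 - 12*a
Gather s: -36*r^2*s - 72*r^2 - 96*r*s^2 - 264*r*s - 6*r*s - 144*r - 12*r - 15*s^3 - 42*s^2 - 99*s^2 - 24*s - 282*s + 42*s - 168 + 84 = -72*r^2 - 156*r - 15*s^3 + s^2*(-96*r - 141) + s*(-36*r^2 - 270*r - 264) - 84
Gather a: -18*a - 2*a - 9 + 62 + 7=60 - 20*a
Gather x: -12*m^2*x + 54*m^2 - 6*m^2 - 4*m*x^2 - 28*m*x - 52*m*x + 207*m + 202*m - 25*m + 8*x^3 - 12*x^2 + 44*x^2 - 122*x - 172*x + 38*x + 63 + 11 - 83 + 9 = 48*m^2 + 384*m + 8*x^3 + x^2*(32 - 4*m) + x*(-12*m^2 - 80*m - 256)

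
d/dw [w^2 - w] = 2*w - 1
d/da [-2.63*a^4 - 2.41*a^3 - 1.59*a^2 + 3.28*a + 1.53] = -10.52*a^3 - 7.23*a^2 - 3.18*a + 3.28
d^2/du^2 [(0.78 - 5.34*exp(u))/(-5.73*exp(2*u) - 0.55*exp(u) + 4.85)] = (175.327686*exp(4*u) - 119.267658*exp(3*u) + 883.03311*exp(2*u) - 72.69786*exp(u) + 123.5295)*exp(u)/(188.132517*exp(6*u) + 54.174285*exp(5*u) - 472.51872*exp(4*u) - 91.542275*exp(3*u) + 399.9504*exp(2*u) + 38.812125*exp(u) - 114.084125)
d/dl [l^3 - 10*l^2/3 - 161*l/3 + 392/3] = 3*l^2 - 20*l/3 - 161/3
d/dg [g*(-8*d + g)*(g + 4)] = -16*d*g - 32*d + 3*g^2 + 8*g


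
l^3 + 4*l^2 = l^2*(l + 4)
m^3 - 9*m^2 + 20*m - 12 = (m - 6)*(m - 2)*(m - 1)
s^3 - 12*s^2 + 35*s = s*(s - 7)*(s - 5)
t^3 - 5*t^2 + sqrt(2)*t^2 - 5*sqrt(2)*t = t*(t - 5)*(t + sqrt(2))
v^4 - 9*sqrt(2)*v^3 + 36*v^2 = v^2*(v - 6*sqrt(2))*(v - 3*sqrt(2))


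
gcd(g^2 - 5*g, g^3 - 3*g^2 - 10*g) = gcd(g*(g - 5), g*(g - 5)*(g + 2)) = g^2 - 5*g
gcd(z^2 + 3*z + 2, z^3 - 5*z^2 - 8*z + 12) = z + 2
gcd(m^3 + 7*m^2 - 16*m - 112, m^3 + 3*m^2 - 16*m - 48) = m^2 - 16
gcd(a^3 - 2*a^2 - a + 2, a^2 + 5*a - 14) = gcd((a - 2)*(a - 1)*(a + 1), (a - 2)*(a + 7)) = a - 2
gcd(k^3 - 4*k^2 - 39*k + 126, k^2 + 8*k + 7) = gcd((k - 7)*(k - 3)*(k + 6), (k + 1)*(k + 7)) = 1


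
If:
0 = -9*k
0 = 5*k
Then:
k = 0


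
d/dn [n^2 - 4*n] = 2*n - 4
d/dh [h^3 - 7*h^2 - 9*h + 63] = 3*h^2 - 14*h - 9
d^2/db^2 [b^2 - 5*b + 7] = 2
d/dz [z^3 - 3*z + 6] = 3*z^2 - 3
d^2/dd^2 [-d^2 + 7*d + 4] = -2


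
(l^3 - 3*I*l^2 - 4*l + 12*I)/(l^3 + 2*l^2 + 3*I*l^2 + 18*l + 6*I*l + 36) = (l - 2)/(l + 6*I)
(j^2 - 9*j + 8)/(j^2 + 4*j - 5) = (j - 8)/(j + 5)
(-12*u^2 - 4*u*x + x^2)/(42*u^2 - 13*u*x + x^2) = (2*u + x)/(-7*u + x)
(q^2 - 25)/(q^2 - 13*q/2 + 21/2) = 2*(q^2 - 25)/(2*q^2 - 13*q + 21)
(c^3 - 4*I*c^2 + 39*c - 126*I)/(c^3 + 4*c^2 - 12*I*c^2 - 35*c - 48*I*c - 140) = (c^2 + 3*I*c + 18)/(c^2 + c*(4 - 5*I) - 20*I)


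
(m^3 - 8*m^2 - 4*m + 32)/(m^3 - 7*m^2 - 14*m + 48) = (m + 2)/(m + 3)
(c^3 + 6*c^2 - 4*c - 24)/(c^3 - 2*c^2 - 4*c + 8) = (c + 6)/(c - 2)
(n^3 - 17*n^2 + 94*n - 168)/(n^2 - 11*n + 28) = n - 6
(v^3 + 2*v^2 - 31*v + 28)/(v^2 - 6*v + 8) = (v^2 + 6*v - 7)/(v - 2)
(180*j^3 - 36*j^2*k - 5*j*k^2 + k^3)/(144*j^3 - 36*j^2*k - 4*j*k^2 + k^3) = (5*j - k)/(4*j - k)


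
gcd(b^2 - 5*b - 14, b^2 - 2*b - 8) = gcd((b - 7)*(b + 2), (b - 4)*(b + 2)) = b + 2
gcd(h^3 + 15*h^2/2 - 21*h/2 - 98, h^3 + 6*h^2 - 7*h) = h + 7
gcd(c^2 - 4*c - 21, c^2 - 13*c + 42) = c - 7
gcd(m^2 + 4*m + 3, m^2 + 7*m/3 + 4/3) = m + 1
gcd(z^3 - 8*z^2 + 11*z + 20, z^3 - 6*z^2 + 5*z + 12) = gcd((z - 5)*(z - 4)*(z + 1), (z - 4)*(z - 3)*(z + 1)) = z^2 - 3*z - 4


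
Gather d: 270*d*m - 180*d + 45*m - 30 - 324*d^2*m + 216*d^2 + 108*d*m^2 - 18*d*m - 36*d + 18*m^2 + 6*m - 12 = d^2*(216 - 324*m) + d*(108*m^2 + 252*m - 216) + 18*m^2 + 51*m - 42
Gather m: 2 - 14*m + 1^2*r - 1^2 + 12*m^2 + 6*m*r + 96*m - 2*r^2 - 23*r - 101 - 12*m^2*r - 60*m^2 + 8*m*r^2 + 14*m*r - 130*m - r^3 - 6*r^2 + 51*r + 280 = m^2*(-12*r - 48) + m*(8*r^2 + 20*r - 48) - r^3 - 8*r^2 + 29*r + 180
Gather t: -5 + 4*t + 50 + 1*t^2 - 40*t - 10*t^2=-9*t^2 - 36*t + 45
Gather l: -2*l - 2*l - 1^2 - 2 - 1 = -4*l - 4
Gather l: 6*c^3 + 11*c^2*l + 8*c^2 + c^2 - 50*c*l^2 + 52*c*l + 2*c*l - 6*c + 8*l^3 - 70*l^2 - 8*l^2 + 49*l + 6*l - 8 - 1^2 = 6*c^3 + 9*c^2 - 6*c + 8*l^3 + l^2*(-50*c - 78) + l*(11*c^2 + 54*c + 55) - 9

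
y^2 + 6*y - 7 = (y - 1)*(y + 7)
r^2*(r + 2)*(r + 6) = r^4 + 8*r^3 + 12*r^2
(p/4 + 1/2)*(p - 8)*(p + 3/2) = p^3/4 - 9*p^2/8 - 25*p/4 - 6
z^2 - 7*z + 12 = (z - 4)*(z - 3)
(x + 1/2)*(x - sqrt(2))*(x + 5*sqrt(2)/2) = x^3 + x^2/2 + 3*sqrt(2)*x^2/2 - 5*x + 3*sqrt(2)*x/4 - 5/2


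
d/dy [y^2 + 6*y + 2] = 2*y + 6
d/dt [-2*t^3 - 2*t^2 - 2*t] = -6*t^2 - 4*t - 2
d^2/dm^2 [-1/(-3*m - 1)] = 18/(3*m + 1)^3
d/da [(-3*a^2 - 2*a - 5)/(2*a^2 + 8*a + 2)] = (-5*a^2 + 2*a + 9)/(a^4 + 8*a^3 + 18*a^2 + 8*a + 1)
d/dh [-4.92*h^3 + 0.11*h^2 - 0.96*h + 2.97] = -14.76*h^2 + 0.22*h - 0.96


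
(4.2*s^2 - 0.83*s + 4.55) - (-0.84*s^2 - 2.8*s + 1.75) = 5.04*s^2 + 1.97*s + 2.8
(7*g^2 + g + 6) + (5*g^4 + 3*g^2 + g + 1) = 5*g^4 + 10*g^2 + 2*g + 7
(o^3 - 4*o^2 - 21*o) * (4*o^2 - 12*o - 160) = 4*o^5 - 28*o^4 - 196*o^3 + 892*o^2 + 3360*o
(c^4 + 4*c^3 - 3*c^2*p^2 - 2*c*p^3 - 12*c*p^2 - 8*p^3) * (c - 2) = c^5 + 2*c^4 - 3*c^3*p^2 - 8*c^3 - 2*c^2*p^3 - 6*c^2*p^2 - 4*c*p^3 + 24*c*p^2 + 16*p^3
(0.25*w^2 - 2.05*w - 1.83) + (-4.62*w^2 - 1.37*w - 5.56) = -4.37*w^2 - 3.42*w - 7.39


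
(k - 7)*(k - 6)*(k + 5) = k^3 - 8*k^2 - 23*k + 210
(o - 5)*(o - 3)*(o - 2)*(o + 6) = o^4 - 4*o^3 - 29*o^2 + 156*o - 180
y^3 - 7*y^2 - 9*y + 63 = (y - 7)*(y - 3)*(y + 3)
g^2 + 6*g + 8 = (g + 2)*(g + 4)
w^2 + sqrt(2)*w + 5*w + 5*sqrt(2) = (w + 5)*(w + sqrt(2))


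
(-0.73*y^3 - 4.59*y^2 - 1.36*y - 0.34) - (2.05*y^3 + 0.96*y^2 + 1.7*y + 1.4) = -2.78*y^3 - 5.55*y^2 - 3.06*y - 1.74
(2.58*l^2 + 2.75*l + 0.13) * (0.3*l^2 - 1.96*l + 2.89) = 0.774*l^4 - 4.2318*l^3 + 2.1052*l^2 + 7.6927*l + 0.3757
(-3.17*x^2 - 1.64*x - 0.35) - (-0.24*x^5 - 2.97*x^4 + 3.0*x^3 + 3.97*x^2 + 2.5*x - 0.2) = 0.24*x^5 + 2.97*x^4 - 3.0*x^3 - 7.14*x^2 - 4.14*x - 0.15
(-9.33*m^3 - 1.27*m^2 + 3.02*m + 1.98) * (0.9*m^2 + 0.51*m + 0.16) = -8.397*m^5 - 5.9013*m^4 + 0.5775*m^3 + 3.119*m^2 + 1.493*m + 0.3168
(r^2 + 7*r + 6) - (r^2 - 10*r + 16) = 17*r - 10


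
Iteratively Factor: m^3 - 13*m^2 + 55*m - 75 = (m - 3)*(m^2 - 10*m + 25) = (m - 5)*(m - 3)*(m - 5)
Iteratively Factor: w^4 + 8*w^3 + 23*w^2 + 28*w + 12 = (w + 2)*(w^3 + 6*w^2 + 11*w + 6) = (w + 2)^2*(w^2 + 4*w + 3) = (w + 2)^2*(w + 3)*(w + 1)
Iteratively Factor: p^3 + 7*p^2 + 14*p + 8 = (p + 1)*(p^2 + 6*p + 8) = (p + 1)*(p + 2)*(p + 4)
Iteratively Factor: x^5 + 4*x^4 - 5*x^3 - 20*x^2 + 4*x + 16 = (x - 1)*(x^4 + 5*x^3 - 20*x - 16) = (x - 1)*(x + 1)*(x^3 + 4*x^2 - 4*x - 16) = (x - 1)*(x + 1)*(x + 2)*(x^2 + 2*x - 8) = (x - 1)*(x + 1)*(x + 2)*(x + 4)*(x - 2)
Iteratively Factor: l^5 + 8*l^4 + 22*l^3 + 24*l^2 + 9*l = (l + 1)*(l^4 + 7*l^3 + 15*l^2 + 9*l) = (l + 1)*(l + 3)*(l^3 + 4*l^2 + 3*l) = (l + 1)*(l + 3)^2*(l^2 + l) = l*(l + 1)*(l + 3)^2*(l + 1)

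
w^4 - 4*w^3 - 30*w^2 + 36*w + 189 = (w - 7)*(w - 3)*(w + 3)^2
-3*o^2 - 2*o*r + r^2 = (-3*o + r)*(o + r)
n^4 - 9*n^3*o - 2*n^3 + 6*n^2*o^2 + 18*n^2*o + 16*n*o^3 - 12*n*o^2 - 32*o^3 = (n - 2)*(n - 8*o)*(n - 2*o)*(n + o)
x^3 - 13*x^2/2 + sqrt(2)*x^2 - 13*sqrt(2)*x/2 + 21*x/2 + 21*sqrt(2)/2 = (x - 7/2)*(x - 3)*(x + sqrt(2))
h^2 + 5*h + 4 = (h + 1)*(h + 4)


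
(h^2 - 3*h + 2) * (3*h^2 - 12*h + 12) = 3*h^4 - 21*h^3 + 54*h^2 - 60*h + 24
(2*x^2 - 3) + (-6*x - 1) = 2*x^2 - 6*x - 4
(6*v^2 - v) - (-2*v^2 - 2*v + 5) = 8*v^2 + v - 5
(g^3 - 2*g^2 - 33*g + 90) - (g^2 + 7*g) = g^3 - 3*g^2 - 40*g + 90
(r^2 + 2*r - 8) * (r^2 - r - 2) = r^4 + r^3 - 12*r^2 + 4*r + 16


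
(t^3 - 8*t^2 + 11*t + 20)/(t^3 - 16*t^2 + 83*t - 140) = (t + 1)/(t - 7)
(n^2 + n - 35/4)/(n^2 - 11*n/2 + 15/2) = (n + 7/2)/(n - 3)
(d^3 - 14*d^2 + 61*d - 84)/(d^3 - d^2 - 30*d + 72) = (d - 7)/(d + 6)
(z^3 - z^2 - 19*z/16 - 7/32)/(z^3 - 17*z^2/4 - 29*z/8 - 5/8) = (z - 7/4)/(z - 5)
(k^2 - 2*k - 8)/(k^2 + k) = (k^2 - 2*k - 8)/(k*(k + 1))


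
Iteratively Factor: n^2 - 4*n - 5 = (n - 5)*(n + 1)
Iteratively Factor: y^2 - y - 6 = (y - 3)*(y + 2)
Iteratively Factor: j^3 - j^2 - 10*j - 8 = (j - 4)*(j^2 + 3*j + 2) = (j - 4)*(j + 2)*(j + 1)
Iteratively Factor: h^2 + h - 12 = (h + 4)*(h - 3)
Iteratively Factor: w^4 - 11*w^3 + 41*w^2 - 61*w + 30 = (w - 3)*(w^3 - 8*w^2 + 17*w - 10) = (w - 5)*(w - 3)*(w^2 - 3*w + 2) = (w - 5)*(w - 3)*(w - 1)*(w - 2)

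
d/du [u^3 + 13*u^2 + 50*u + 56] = 3*u^2 + 26*u + 50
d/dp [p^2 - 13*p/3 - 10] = 2*p - 13/3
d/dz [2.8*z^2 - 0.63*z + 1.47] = 5.6*z - 0.63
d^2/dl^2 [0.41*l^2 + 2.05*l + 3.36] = 0.820000000000000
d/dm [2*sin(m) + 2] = 2*cos(m)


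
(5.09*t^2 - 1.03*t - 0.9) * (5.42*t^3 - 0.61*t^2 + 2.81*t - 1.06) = 27.5878*t^5 - 8.6875*t^4 + 10.0532*t^3 - 7.7407*t^2 - 1.4372*t + 0.954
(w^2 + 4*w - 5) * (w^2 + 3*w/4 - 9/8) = w^4 + 19*w^3/4 - 25*w^2/8 - 33*w/4 + 45/8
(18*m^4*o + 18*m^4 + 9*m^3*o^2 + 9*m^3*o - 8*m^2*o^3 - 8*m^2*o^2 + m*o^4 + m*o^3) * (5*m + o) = 90*m^5*o + 90*m^5 + 63*m^4*o^2 + 63*m^4*o - 31*m^3*o^3 - 31*m^3*o^2 - 3*m^2*o^4 - 3*m^2*o^3 + m*o^5 + m*o^4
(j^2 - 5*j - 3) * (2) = 2*j^2 - 10*j - 6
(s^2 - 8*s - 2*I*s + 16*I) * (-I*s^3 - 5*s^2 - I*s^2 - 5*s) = -I*s^5 - 7*s^4 + 7*I*s^4 + 49*s^3 + 18*I*s^3 + 56*s^2 - 70*I*s^2 - 80*I*s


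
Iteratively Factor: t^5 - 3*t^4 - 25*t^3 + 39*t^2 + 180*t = (t + 3)*(t^4 - 6*t^3 - 7*t^2 + 60*t) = (t - 4)*(t + 3)*(t^3 - 2*t^2 - 15*t) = t*(t - 4)*(t + 3)*(t^2 - 2*t - 15) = t*(t - 5)*(t - 4)*(t + 3)*(t + 3)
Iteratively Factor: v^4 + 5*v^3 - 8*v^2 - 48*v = (v)*(v^3 + 5*v^2 - 8*v - 48) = v*(v + 4)*(v^2 + v - 12) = v*(v - 3)*(v + 4)*(v + 4)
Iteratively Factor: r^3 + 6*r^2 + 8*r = (r + 4)*(r^2 + 2*r) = (r + 2)*(r + 4)*(r)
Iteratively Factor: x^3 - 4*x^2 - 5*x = (x + 1)*(x^2 - 5*x) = (x - 5)*(x + 1)*(x)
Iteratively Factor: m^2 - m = (m)*(m - 1)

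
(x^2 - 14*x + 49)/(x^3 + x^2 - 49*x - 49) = (x - 7)/(x^2 + 8*x + 7)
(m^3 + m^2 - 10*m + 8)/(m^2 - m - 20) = (m^2 - 3*m + 2)/(m - 5)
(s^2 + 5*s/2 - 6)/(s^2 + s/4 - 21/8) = 4*(s + 4)/(4*s + 7)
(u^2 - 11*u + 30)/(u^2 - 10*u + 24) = (u - 5)/(u - 4)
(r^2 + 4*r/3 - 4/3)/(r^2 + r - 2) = (r - 2/3)/(r - 1)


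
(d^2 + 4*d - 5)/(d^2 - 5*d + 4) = (d + 5)/(d - 4)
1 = 1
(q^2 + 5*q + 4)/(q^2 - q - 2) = (q + 4)/(q - 2)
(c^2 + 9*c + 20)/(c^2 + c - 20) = (c + 4)/(c - 4)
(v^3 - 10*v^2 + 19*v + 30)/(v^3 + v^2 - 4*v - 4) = (v^2 - 11*v + 30)/(v^2 - 4)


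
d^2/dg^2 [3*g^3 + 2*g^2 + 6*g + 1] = 18*g + 4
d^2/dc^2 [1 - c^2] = -2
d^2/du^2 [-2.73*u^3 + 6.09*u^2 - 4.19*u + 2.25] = 12.18 - 16.38*u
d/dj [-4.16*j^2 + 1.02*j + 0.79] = 1.02 - 8.32*j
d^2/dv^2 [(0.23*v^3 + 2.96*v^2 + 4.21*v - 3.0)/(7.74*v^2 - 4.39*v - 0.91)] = (1.4210854715202e-14*v^5 - 2.27373675443232e-13*v^4 + 717.680434*v^3 - 947.733054*v^2 + 790.673862*v - 186.627706)/(463.684824*v^6 - 788.983092*v^5 + 283.950414*v^4 + 100.918637*v^3 - 33.384351*v^2 - 10.906077*v - 0.753571)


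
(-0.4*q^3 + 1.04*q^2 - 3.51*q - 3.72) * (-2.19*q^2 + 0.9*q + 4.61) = 0.876*q^5 - 2.6376*q^4 + 6.7789*q^3 + 9.7822*q^2 - 19.5291*q - 17.1492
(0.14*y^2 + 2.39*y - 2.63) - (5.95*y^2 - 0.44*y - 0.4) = -5.81*y^2 + 2.83*y - 2.23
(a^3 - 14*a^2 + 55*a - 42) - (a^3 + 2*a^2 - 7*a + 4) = -16*a^2 + 62*a - 46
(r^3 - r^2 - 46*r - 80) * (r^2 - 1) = r^5 - r^4 - 47*r^3 - 79*r^2 + 46*r + 80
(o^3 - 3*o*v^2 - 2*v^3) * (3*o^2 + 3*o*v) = 3*o^5 + 3*o^4*v - 9*o^3*v^2 - 15*o^2*v^3 - 6*o*v^4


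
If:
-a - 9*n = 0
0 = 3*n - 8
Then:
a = -24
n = 8/3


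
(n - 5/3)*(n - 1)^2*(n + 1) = n^4 - 8*n^3/3 + 2*n^2/3 + 8*n/3 - 5/3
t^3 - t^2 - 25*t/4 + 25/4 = (t - 5/2)*(t - 1)*(t + 5/2)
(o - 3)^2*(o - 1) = o^3 - 7*o^2 + 15*o - 9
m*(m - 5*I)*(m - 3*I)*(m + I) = m^4 - 7*I*m^3 - 7*m^2 - 15*I*m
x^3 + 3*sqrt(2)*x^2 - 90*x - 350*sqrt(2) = (x - 7*sqrt(2))*(x + 5*sqrt(2))^2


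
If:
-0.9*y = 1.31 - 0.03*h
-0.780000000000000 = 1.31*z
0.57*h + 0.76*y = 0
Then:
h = 1.86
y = -1.39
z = -0.60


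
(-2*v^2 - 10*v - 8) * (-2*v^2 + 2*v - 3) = 4*v^4 + 16*v^3 + 2*v^2 + 14*v + 24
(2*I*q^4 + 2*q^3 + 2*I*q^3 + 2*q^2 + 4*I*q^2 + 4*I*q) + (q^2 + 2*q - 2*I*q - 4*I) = 2*I*q^4 + 2*q^3 + 2*I*q^3 + 3*q^2 + 4*I*q^2 + 2*q + 2*I*q - 4*I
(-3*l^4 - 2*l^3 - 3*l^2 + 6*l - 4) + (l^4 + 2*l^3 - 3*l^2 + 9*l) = -2*l^4 - 6*l^2 + 15*l - 4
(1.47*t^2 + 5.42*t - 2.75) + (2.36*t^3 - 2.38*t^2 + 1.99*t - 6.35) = 2.36*t^3 - 0.91*t^2 + 7.41*t - 9.1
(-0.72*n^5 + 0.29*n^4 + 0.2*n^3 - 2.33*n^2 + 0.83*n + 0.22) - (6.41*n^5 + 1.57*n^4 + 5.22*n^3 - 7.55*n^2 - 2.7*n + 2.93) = -7.13*n^5 - 1.28*n^4 - 5.02*n^3 + 5.22*n^2 + 3.53*n - 2.71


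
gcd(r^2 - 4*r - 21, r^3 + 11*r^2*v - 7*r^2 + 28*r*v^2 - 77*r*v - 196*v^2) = r - 7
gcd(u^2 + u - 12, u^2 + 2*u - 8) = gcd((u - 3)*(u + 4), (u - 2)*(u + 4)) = u + 4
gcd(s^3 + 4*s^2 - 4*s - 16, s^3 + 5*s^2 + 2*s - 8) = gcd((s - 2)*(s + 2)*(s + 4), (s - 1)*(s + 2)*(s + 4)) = s^2 + 6*s + 8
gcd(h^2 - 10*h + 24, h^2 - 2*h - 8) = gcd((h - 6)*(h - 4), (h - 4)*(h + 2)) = h - 4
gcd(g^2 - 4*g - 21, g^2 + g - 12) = 1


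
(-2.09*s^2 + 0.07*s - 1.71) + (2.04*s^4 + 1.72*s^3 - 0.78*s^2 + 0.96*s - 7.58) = 2.04*s^4 + 1.72*s^3 - 2.87*s^2 + 1.03*s - 9.29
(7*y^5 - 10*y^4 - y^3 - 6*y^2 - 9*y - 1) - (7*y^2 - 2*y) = 7*y^5 - 10*y^4 - y^3 - 13*y^2 - 7*y - 1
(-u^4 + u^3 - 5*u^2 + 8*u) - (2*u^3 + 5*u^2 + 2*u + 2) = -u^4 - u^3 - 10*u^2 + 6*u - 2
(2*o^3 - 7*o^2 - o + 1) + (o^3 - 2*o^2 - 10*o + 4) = 3*o^3 - 9*o^2 - 11*o + 5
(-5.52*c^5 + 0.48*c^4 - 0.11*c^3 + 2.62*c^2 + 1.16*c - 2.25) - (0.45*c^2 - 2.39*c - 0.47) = -5.52*c^5 + 0.48*c^4 - 0.11*c^3 + 2.17*c^2 + 3.55*c - 1.78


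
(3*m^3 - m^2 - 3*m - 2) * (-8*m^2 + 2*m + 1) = -24*m^5 + 14*m^4 + 25*m^3 + 9*m^2 - 7*m - 2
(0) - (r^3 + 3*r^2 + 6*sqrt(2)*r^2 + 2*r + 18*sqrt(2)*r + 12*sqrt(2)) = -r^3 - 6*sqrt(2)*r^2 - 3*r^2 - 18*sqrt(2)*r - 2*r - 12*sqrt(2)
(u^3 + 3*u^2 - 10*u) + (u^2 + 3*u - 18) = u^3 + 4*u^2 - 7*u - 18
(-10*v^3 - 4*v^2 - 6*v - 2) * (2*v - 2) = -20*v^4 + 12*v^3 - 4*v^2 + 8*v + 4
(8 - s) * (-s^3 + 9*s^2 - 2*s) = s^4 - 17*s^3 + 74*s^2 - 16*s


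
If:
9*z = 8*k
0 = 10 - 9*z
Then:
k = 5/4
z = 10/9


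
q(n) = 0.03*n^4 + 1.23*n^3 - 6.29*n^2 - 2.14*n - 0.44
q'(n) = 0.12*n^3 + 3.69*n^2 - 12.58*n - 2.14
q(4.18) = -20.30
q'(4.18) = 18.51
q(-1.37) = -12.37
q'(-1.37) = 21.71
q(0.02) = -0.49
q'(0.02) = -2.39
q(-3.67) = -132.66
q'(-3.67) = 87.80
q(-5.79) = -403.95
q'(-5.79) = 171.11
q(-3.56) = -123.22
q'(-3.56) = 84.00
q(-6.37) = -510.57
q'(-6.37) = 196.71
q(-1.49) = -15.14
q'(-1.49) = 24.40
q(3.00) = -27.83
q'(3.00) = -3.43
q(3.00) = -27.83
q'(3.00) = -3.43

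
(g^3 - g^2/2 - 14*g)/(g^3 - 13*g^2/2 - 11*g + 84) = g/(g - 6)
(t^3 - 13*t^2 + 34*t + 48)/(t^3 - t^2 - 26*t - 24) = (t - 8)/(t + 4)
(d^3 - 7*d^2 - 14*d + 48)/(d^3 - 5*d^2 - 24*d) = (d - 2)/d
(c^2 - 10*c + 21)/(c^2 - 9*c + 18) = (c - 7)/(c - 6)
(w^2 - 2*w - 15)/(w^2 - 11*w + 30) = (w + 3)/(w - 6)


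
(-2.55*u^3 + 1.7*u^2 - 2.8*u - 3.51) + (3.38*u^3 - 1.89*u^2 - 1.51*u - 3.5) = 0.83*u^3 - 0.19*u^2 - 4.31*u - 7.01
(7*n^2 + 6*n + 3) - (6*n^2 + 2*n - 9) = n^2 + 4*n + 12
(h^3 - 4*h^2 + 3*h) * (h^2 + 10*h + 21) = h^5 + 6*h^4 - 16*h^3 - 54*h^2 + 63*h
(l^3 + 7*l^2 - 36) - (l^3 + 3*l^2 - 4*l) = 4*l^2 + 4*l - 36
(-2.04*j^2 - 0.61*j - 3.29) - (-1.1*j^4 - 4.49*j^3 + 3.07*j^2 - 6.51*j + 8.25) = 1.1*j^4 + 4.49*j^3 - 5.11*j^2 + 5.9*j - 11.54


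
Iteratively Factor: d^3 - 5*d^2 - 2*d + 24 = (d + 2)*(d^2 - 7*d + 12) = (d - 3)*(d + 2)*(d - 4)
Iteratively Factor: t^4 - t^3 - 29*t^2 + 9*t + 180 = (t - 5)*(t^3 + 4*t^2 - 9*t - 36) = (t - 5)*(t - 3)*(t^2 + 7*t + 12) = (t - 5)*(t - 3)*(t + 3)*(t + 4)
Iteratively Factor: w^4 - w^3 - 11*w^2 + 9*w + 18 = (w + 1)*(w^3 - 2*w^2 - 9*w + 18) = (w - 3)*(w + 1)*(w^2 + w - 6) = (w - 3)*(w + 1)*(w + 3)*(w - 2)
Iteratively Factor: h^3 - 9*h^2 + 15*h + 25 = (h - 5)*(h^2 - 4*h - 5) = (h - 5)^2*(h + 1)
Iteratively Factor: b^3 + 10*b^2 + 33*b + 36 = (b + 4)*(b^2 + 6*b + 9) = (b + 3)*(b + 4)*(b + 3)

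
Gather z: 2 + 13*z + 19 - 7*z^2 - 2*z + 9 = -7*z^2 + 11*z + 30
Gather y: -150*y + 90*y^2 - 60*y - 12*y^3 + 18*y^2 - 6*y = -12*y^3 + 108*y^2 - 216*y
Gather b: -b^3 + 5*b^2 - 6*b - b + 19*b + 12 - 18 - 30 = -b^3 + 5*b^2 + 12*b - 36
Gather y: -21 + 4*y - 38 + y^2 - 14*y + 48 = y^2 - 10*y - 11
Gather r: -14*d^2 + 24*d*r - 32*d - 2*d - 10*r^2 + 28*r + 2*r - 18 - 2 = -14*d^2 - 34*d - 10*r^2 + r*(24*d + 30) - 20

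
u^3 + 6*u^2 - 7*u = u*(u - 1)*(u + 7)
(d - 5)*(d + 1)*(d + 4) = d^3 - 21*d - 20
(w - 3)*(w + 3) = w^2 - 9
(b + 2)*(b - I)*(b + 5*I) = b^3 + 2*b^2 + 4*I*b^2 + 5*b + 8*I*b + 10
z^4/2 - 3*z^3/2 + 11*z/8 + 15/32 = (z/2 + 1/4)*(z - 5/2)*(z - 3/2)*(z + 1/2)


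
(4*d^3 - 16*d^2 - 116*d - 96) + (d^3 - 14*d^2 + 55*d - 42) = 5*d^3 - 30*d^2 - 61*d - 138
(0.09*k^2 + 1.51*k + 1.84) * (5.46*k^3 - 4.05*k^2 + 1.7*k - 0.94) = 0.4914*k^5 + 7.8801*k^4 + 4.0839*k^3 - 4.9696*k^2 + 1.7086*k - 1.7296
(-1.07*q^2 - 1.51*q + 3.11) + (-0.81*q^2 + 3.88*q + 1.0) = -1.88*q^2 + 2.37*q + 4.11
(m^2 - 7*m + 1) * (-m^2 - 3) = -m^4 + 7*m^3 - 4*m^2 + 21*m - 3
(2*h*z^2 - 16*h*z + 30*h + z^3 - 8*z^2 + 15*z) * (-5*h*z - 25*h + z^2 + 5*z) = -10*h^2*z^3 + 30*h^2*z^2 + 250*h^2*z - 750*h^2 - 3*h*z^4 + 9*h*z^3 + 75*h*z^2 - 225*h*z + z^5 - 3*z^4 - 25*z^3 + 75*z^2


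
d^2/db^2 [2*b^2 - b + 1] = 4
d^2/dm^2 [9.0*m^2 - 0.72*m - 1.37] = 18.0000000000000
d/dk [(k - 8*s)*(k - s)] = 2*k - 9*s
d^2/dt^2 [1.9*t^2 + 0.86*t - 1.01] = 3.80000000000000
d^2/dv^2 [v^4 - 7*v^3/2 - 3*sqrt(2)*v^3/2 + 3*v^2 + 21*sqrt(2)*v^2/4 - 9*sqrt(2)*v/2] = 12*v^2 - 21*v - 9*sqrt(2)*v + 6 + 21*sqrt(2)/2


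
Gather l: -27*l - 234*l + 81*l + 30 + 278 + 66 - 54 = 320 - 180*l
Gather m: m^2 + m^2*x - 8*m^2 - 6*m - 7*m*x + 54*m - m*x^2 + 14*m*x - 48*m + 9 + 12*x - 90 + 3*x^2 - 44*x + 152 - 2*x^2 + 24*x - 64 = m^2*(x - 7) + m*(-x^2 + 7*x) + x^2 - 8*x + 7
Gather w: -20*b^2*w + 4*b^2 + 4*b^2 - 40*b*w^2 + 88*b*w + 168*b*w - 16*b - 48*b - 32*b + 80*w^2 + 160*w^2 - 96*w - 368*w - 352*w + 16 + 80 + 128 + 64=8*b^2 - 96*b + w^2*(240 - 40*b) + w*(-20*b^2 + 256*b - 816) + 288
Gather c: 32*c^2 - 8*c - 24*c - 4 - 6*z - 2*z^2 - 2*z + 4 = 32*c^2 - 32*c - 2*z^2 - 8*z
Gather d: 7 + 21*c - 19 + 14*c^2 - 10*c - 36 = 14*c^2 + 11*c - 48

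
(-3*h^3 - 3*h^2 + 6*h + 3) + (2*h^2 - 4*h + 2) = -3*h^3 - h^2 + 2*h + 5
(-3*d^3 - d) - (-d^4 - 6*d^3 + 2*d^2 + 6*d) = d^4 + 3*d^3 - 2*d^2 - 7*d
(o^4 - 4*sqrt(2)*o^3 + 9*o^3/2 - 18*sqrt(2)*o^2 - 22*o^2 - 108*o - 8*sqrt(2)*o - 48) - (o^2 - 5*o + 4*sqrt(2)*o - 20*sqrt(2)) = o^4 - 4*sqrt(2)*o^3 + 9*o^3/2 - 18*sqrt(2)*o^2 - 23*o^2 - 103*o - 12*sqrt(2)*o - 48 + 20*sqrt(2)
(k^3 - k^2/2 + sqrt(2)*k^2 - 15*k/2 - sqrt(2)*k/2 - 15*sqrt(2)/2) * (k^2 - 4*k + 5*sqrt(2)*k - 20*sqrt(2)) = k^5 - 9*k^4/2 + 6*sqrt(2)*k^4 - 27*sqrt(2)*k^3 + 9*k^3/2 - 33*sqrt(2)*k^2 - 15*k^2 - 55*k + 180*sqrt(2)*k + 300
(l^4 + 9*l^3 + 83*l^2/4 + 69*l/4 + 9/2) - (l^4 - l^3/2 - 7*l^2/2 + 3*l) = 19*l^3/2 + 97*l^2/4 + 57*l/4 + 9/2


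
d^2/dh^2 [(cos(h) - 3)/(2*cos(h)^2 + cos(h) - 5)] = (-36*sin(h)^4*cos(h) + 50*sin(h)^4 - 146*sin(h)^2 - 19*cos(h)/2 - 33*cos(3*h)/2 + 2*cos(5*h) + 40)/(-2*sin(h)^2 + cos(h) - 3)^3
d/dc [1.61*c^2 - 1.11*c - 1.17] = 3.22*c - 1.11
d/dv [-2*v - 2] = -2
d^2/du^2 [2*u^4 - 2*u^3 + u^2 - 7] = 24*u^2 - 12*u + 2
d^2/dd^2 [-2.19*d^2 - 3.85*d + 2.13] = -4.38000000000000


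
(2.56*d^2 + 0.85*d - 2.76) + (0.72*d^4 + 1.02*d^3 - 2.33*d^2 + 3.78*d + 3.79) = 0.72*d^4 + 1.02*d^3 + 0.23*d^2 + 4.63*d + 1.03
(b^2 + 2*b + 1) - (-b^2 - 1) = 2*b^2 + 2*b + 2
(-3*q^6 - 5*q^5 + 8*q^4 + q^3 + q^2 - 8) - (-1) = -3*q^6 - 5*q^5 + 8*q^4 + q^3 + q^2 - 7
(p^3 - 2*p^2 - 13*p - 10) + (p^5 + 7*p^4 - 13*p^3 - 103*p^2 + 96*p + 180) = p^5 + 7*p^4 - 12*p^3 - 105*p^2 + 83*p + 170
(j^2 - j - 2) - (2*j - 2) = j^2 - 3*j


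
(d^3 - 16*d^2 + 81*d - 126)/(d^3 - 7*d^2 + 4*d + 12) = (d^2 - 10*d + 21)/(d^2 - d - 2)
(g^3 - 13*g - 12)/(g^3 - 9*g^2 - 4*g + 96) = (g + 1)/(g - 8)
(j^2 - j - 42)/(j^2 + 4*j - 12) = (j - 7)/(j - 2)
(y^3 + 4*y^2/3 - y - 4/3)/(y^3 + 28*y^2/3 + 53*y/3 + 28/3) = (y - 1)/(y + 7)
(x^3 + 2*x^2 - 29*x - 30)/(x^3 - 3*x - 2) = (x^2 + x - 30)/(x^2 - x - 2)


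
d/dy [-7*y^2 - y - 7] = -14*y - 1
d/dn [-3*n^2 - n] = -6*n - 1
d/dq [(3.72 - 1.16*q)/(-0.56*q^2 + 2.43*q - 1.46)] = (-0.6496*q^2 + 4.1664*q - 7.346)/(0.3136*q^4 - 2.7216*q^3 + 7.5401*q^2 - 7.0956*q + 2.1316)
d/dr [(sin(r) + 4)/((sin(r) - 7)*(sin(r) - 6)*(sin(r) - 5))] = 2*(-sin(r)^3 + 3*sin(r)^2 + 72*sin(r) - 319)*cos(r)/((sin(r) - 7)^2*(sin(r) - 6)^2*(sin(r) - 5)^2)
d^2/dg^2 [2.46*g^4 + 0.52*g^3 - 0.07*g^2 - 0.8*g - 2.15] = 29.52*g^2 + 3.12*g - 0.14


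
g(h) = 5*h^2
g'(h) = 10*h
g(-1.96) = 19.21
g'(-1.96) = -19.60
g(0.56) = 1.57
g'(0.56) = 5.60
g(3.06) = 46.82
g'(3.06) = 30.60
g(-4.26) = 90.74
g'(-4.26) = -42.60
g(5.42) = 146.88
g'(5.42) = 54.20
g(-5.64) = 159.05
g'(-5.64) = -56.40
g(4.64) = 107.65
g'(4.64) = 46.40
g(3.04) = 46.21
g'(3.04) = 30.40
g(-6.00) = 180.00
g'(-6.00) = -60.00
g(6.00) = 180.00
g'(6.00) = 60.00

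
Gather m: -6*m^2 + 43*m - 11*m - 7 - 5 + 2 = -6*m^2 + 32*m - 10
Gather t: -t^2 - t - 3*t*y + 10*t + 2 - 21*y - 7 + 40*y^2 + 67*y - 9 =-t^2 + t*(9 - 3*y) + 40*y^2 + 46*y - 14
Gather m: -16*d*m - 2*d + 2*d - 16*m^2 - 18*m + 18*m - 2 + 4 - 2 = -16*d*m - 16*m^2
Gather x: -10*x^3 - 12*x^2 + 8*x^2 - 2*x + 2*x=-10*x^3 - 4*x^2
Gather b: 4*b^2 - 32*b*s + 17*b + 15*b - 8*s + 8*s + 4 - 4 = 4*b^2 + b*(32 - 32*s)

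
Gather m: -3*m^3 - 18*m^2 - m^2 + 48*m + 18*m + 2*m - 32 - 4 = -3*m^3 - 19*m^2 + 68*m - 36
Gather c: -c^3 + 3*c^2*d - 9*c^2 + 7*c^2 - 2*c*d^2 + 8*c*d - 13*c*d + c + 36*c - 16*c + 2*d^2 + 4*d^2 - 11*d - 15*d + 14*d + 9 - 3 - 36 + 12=-c^3 + c^2*(3*d - 2) + c*(-2*d^2 - 5*d + 21) + 6*d^2 - 12*d - 18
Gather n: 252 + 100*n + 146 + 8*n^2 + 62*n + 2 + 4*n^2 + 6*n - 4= 12*n^2 + 168*n + 396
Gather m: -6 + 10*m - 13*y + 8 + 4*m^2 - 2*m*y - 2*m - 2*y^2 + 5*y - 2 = 4*m^2 + m*(8 - 2*y) - 2*y^2 - 8*y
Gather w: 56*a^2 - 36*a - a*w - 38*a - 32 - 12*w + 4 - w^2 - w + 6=56*a^2 - 74*a - w^2 + w*(-a - 13) - 22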